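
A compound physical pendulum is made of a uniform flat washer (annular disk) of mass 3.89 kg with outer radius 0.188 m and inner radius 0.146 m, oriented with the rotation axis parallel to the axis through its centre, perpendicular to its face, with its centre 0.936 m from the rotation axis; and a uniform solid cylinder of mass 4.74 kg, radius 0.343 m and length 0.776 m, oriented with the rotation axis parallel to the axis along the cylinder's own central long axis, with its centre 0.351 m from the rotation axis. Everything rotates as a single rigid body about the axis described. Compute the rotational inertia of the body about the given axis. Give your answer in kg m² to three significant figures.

4.38

Annular disk: I_cm = (1/2)M(R²+r²) = (1/2)(3.89)[(0.188)² + (0.146)²] = 0.1102 kg m²; centre at d = 0.936 m, so the parallel axis theorem gives I = 0.1102 + (3.89)(0.936)² = 3.5182 kg m².
Solid cylinder: I_cm = (1/2)MR² = (1/2)(4.74)(0.343)² = 0.27883 kg m²; centre at d = 0.351 m, so the parallel axis theorem gives I = 0.27883 + (4.74)(0.351)² = 0.8628 kg m².
Total I = 3.5182 + 0.8628 = 4.381 kg m².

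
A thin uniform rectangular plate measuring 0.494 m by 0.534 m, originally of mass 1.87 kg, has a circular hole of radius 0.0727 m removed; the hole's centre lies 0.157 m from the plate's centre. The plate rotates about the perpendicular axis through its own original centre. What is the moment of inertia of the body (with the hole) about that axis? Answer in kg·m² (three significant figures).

Unpierced body about its centre: I₀ = (1/12)M(a²+b²) = (1/12)(1.87)[(0.494)² + (0.534)²] = 0.082466 kg·m².
The removed disk has mass m = M·πr²/(ab) = (1.87)·π(0.0727)²/(0.494·0.534) = 0.1177 kg (same uniform areal density).
Its moment of inertia about the rotation axis (parallel-axis theorem): I_hole = (1/2)mr² + md² = (1/2)(0.1177)(0.0727)² + (0.1177)(0.157)² = 0.0032123 kg·m².
Treating the hole as negative mass, I = I₀ − I_hole = 0.082466 − 0.0032123 = 0.079253 kg·m².

0.0793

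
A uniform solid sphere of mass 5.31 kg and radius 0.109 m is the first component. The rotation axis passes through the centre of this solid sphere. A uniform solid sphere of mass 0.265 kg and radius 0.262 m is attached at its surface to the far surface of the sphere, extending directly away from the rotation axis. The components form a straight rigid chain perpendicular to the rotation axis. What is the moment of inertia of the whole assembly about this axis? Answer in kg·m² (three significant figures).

0.0690

Solid sphere: I_cm = (2/5)MR² = (2/5)(5.31)(0.109)² = 0.025235 kg·m²; axis through the centre, so I = 0.025235 kg·m².
Solid sphere: I_cm = (2/5)MR² = (2/5)(0.265)(0.262)² = 0.0072763 kg·m²; centre at d = 0.109 + 0.262 = 0.371 m, so I = I_cm + Md² gives I = 0.0072763 + (0.265)(0.371)² = 0.043751 kg·m².
Total I = 0.025235 + 0.043751 = 0.068986 kg·m².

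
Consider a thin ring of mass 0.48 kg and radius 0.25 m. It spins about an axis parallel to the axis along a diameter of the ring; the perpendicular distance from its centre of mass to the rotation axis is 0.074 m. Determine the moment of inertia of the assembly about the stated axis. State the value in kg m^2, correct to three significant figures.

0.0176

I_cm = (1/2)MR² = (1/2)(0.48)(0.25)² = 0.015 kg m^2; centre at d = 0.074 m, so I = I_cm + Md² gives I = 0.015 + (0.48)(0.074)² = 0.017628 kg m^2.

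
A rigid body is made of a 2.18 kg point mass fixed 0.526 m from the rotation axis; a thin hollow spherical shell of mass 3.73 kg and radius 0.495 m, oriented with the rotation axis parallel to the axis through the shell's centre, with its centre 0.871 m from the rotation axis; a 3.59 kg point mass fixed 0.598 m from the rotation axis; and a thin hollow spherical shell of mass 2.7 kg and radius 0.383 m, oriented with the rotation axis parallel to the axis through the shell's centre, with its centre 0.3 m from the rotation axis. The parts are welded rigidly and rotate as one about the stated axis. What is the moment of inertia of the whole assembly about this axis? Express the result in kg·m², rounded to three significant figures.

5.83

Point mass: I_cm = 0; centre at d = 0.526 m, so I = I_cm + Md² gives I = 0 + (2.18)(0.526)² = 0.60315 kg·m².
Spherical shell: I_cm = (2/3)MR² = (2/3)(3.73)(0.495)² = 0.6093 kg·m²; centre at d = 0.871 m, so I = I_cm + Md² gives I = 0.6093 + (3.73)(0.871)² = 3.439 kg·m².
Point mass: I_cm = 0; centre at d = 0.598 m, so I = I_cm + Md² gives I = 0 + (3.59)(0.598)² = 1.2838 kg·m².
Spherical shell: I_cm = (2/3)MR² = (2/3)(2.7)(0.383)² = 0.26404 kg·m²; centre at d = 0.3 m, so I = I_cm + Md² gives I = 0.26404 + (2.7)(0.3)² = 0.50704 kg·m².
Total I = 0.60315 + 3.439 + 1.2838 + 0.50704 = 5.833 kg·m².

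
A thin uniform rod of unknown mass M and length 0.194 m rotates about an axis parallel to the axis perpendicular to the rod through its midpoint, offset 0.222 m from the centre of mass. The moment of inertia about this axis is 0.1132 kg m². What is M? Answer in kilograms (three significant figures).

I = I_cm + Md² = (1/12)ML² + Md² = M·[0.0833333·(0.194)² + (0.222)²] = M·0.05242.
So M = 0.1132 / 0.05242 = 2.1595 kg.

2.16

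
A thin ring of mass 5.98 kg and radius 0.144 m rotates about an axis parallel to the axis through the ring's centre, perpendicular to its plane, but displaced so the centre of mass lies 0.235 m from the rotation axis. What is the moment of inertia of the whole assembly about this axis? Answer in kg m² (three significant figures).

0.454

I_cm = MR² = (5.98)(0.144)² = 0.124 kg m²; centre at d = 0.235 m, so the parallel axis theorem gives I = 0.124 + (5.98)(0.235)² = 0.45425 kg m².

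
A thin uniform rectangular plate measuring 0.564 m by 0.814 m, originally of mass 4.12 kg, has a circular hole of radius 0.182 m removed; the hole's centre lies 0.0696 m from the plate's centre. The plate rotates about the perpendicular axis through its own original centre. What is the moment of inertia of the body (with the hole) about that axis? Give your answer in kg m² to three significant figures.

Unpierced body about its centre: I₀ = (1/12)M(a²+b²) = (1/12)(4.12)[(0.564)² + (0.814)²] = 0.3367 kg m².
The removed disk has mass m = M·πr²/(ab) = (4.12)·π(0.182)²/(0.564·0.814) = 0.93387 kg (same uniform areal density).
Its moment of inertia about the rotation axis (parallel-axis theorem): I_hole = (1/2)mr² + md² = (1/2)(0.93387)(0.182)² + (0.93387)(0.0696)² = 0.019991 kg m².
Treating the hole as negative mass, I = I₀ − I_hole = 0.3367 − 0.019991 = 0.31671 kg m².

0.317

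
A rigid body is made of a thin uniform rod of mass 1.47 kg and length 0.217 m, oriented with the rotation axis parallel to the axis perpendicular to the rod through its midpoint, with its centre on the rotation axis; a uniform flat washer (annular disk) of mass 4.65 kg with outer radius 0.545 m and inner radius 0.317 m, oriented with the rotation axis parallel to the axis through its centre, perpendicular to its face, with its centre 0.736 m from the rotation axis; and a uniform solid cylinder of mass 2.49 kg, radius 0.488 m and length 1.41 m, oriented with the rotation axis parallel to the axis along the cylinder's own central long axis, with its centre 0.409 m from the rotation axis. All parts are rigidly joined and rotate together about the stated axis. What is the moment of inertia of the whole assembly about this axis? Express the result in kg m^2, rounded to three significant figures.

Thin rod: I_cm = (1/12)ML² = (1/12)(1.47)(0.217)² = 0.0057684 kg m^2; axis through the centre, so I = 0.0057684 kg m^2.
Annular disk: I_cm = (1/2)M(R²+r²) = (1/2)(4.65)[(0.545)² + (0.317)²] = 0.92422 kg m^2; centre at d = 0.736 m, so the parallel axis theorem gives I = 0.92422 + (4.65)(0.736)² = 3.4431 kg m^2.
Solid cylinder: I_cm = (1/2)MR² = (1/2)(2.49)(0.488)² = 0.29649 kg m^2; centre at d = 0.409 m, so the parallel axis theorem gives I = 0.29649 + (2.49)(0.409)² = 0.71302 kg m^2.
Total I = 0.0057684 + 3.4431 + 0.71302 = 4.1619 kg m^2.

4.16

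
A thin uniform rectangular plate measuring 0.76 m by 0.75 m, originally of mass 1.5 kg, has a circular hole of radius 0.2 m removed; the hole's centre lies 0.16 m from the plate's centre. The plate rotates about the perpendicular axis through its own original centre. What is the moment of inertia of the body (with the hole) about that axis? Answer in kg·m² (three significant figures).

0.127

Unpierced body about its centre: I₀ = (1/12)M(a²+b²) = (1/12)(1.5)[(0.76)² + (0.75)²] = 0.14251 kg·m².
The removed disk has mass m = M·πr²/(ab) = (1.5)·π(0.2)²/(0.76·0.75) = 0.33069 kg (same uniform areal density).
Its moment of inertia about the rotation axis (parallel-axis theorem): I_hole = (1/2)mr² + md² = (1/2)(0.33069)(0.2)² + (0.33069)(0.16)² = 0.01508 kg·m².
Treating the hole as negative mass, I = I₀ − I_hole = 0.14251 − 0.01508 = 0.12743 kg·m².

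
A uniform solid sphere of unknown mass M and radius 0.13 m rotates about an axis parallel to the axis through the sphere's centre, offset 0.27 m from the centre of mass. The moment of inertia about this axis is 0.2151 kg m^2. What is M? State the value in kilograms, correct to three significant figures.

2.70

I = I_cm + Md² = (2/5)MR² + Md² = M·[0.4·(0.13)² + (0.27)²] = M·0.07966.
So M = 0.2151 / 0.07966 = 2.7002 kg.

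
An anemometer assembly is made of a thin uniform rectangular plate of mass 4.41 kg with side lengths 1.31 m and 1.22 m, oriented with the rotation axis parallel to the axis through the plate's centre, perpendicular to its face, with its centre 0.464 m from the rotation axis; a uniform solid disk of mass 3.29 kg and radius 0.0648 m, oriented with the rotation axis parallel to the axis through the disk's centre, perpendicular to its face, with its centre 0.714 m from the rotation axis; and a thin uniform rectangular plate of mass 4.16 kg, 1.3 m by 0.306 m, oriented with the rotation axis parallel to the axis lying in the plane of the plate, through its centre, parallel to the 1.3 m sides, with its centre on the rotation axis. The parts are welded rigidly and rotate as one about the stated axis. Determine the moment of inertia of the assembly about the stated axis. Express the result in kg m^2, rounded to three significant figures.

Rectangular plate: I_cm = (1/12)M(a²+b²) = (1/12)(4.41)[(1.31)² + (1.22)²] = 1.1777 kg m^2; centre at d = 0.464 m, so I = I_cm + Md² gives I = 1.1777 + (4.41)(0.464)² = 2.1271 kg m^2.
Solid disk: I_cm = (1/2)MR² = (1/2)(3.29)(0.0648)² = 0.0069074 kg m^2; centre at d = 0.714 m, so I = I_cm + Md² gives I = 0.0069074 + (3.29)(0.714)² = 1.6841 kg m^2.
Rectangular plate: I_cm = (1/12)Mb² = (1/12)(4.16)(0.306)² = 0.03246 kg m^2; axis through the centre, so I = 0.03246 kg m^2.
Total I = 2.1271 + 1.6841 + 0.03246 = 3.8437 kg m^2.

3.84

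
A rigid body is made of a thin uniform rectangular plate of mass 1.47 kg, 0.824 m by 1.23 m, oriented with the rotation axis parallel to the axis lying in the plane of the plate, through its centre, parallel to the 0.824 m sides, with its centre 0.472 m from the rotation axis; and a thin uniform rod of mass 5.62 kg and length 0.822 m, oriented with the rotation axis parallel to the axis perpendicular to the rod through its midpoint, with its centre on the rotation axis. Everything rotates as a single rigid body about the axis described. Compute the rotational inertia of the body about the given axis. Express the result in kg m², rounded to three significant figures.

0.829

Rectangular plate: I_cm = (1/12)Mb² = (1/12)(1.47)(1.23)² = 0.18533 kg m²; centre at d = 0.472 m, so I = I_cm + Md² gives I = 0.18533 + (1.47)(0.472)² = 0.51282 kg m².
Thin rod: I_cm = (1/12)ML² = (1/12)(5.62)(0.822)² = 0.31645 kg m²; axis through the centre, so I = 0.31645 kg m².
Total I = 0.51282 + 0.31645 = 0.82927 kg m².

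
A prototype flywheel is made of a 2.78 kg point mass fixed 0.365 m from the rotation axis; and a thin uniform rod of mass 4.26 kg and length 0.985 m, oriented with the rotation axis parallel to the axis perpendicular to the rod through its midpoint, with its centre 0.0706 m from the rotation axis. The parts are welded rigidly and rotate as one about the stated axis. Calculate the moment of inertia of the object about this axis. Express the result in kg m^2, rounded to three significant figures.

Point mass: I_cm = 0; centre at d = 0.365 m, so the parallel axis theorem gives I = 0 + (2.78)(0.365)² = 0.37037 kg m^2.
Thin rod: I_cm = (1/12)ML² = (1/12)(4.26)(0.985)² = 0.34443 kg m^2; centre at d = 0.0706 m, so the parallel axis theorem gives I = 0.34443 + (4.26)(0.0706)² = 0.36566 kg m^2.
Total I = 0.37037 + 0.36566 = 0.73603 kg m^2.

0.736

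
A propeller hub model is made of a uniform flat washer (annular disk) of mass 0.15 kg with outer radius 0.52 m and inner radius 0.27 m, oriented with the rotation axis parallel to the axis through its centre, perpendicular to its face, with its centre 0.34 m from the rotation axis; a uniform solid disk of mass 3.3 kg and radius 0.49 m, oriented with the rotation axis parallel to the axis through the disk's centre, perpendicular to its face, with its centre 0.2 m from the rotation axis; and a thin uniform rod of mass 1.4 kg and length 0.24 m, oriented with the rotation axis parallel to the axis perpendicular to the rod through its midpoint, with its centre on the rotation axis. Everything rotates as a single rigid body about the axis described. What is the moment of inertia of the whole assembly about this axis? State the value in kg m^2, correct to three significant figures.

0.578

Annular disk: I_cm = (1/2)M(R²+r²) = (1/2)(0.15)[(0.52)² + (0.27)²] = 0.025748 kg m^2; centre at d = 0.34 m, so I = I_cm + Md² gives I = 0.025748 + (0.15)(0.34)² = 0.043088 kg m^2.
Solid disk: I_cm = (1/2)MR² = (1/2)(3.3)(0.49)² = 0.39616 kg m^2; centre at d = 0.2 m, so I = I_cm + Md² gives I = 0.39616 + (3.3)(0.2)² = 0.52816 kg m^2.
Thin rod: I_cm = (1/12)ML² = (1/12)(1.4)(0.24)² = 0.00672 kg m^2; axis through the centre, so I = 0.00672 kg m^2.
Total I = 0.043088 + 0.52816 + 0.00672 = 0.57797 kg m^2.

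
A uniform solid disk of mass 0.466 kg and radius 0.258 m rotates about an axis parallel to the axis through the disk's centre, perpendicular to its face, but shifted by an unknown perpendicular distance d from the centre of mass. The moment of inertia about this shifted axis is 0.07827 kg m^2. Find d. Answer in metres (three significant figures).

0.367

About the centre-of-mass axis, I_cm = (1/2)MR² = (1/2)(0.466)(0.258)² = 0.015509 kg m^2.
Parallel axis theorem: I = I_cm + Md², so Md² = 0.07827 − 0.015509 = 0.062761 kg m^2.
d = √(0.062761 / 0.466) = 0.36699 m.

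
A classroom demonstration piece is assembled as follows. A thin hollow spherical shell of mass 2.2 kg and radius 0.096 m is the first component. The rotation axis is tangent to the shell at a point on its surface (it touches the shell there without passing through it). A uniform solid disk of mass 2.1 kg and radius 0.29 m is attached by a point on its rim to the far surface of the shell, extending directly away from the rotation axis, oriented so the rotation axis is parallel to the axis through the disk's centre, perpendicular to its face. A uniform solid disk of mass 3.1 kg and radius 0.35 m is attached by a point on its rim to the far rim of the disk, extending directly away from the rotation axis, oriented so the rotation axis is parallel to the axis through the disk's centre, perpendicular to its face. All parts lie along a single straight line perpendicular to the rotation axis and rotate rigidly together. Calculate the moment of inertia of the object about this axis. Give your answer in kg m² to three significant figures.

Spherical shell: I_cm = (2/3)MR² = (2/3)(2.2)(0.096)² = 0.013517 kg m²; centre at d = 0.096 m, so the parallel axis theorem gives I = 0.013517 + (2.2)(0.096)² = 0.033792 kg m².
Solid disk: I_cm = (1/2)MR² = (1/2)(2.1)(0.29)² = 0.088305 kg m²; centre at d = 0.096 + 0.096 + 0.29 = 0.482 m, so the parallel axis theorem gives I = 0.088305 + (2.1)(0.482)² = 0.57619 kg m².
Solid disk: I_cm = (1/2)MR² = (1/2)(3.1)(0.35)² = 0.18987 kg m²; centre at d = 0.096 + 0.096 + 0.29 + 0.29 + 0.35 = 1.122 m, so the parallel axis theorem gives I = 0.18987 + (3.1)(1.122)² = 4.0924 kg m².
Total I = 0.033792 + 0.57619 + 4.0924 = 4.7024 kg m².

4.70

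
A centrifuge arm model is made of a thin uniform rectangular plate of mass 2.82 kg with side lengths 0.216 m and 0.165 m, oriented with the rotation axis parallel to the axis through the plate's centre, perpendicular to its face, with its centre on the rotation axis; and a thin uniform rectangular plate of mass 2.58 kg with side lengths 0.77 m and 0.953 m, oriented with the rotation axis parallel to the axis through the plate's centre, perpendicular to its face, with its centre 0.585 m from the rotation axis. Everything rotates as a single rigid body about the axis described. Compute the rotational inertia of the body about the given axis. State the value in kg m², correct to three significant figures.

Rectangular plate: I_cm = (1/12)M(a²+b²) = (1/12)(2.82)[(0.216)² + (0.165)²] = 0.017362 kg m²; axis through the centre, so I = 0.017362 kg m².
Rectangular plate: I_cm = (1/12)M(a²+b²) = (1/12)(2.58)[(0.77)² + (0.953)²] = 0.32274 kg m²; centre at d = 0.585 m, so the parallel axis theorem gives I = 0.32274 + (2.58)(0.585)² = 1.2057 kg m².
Total I = 0.017362 + 1.2057 = 1.223 kg m².

1.22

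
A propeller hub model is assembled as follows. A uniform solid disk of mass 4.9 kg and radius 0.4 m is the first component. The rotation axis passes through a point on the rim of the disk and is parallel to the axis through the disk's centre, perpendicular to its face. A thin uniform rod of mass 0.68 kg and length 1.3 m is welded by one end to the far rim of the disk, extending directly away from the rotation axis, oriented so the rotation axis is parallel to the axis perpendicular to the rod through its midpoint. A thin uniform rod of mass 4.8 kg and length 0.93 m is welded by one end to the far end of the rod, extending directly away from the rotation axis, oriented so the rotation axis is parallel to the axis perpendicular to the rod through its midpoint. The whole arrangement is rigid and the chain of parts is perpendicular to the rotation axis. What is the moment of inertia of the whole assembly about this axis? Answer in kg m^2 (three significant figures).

Solid disk: I_cm = (1/2)MR² = (1/2)(4.9)(0.4)² = 0.392 kg m^2; centre at d = 0.4 m, so the parallel axis theorem gives I = 0.392 + (4.9)(0.4)² = 1.176 kg m^2.
Thin rod: I_cm = (1/12)ML² = (1/12)(0.68)(1.3)² = 0.095767 kg m^2; centre at d = 0.4 + 0.4 + 0.65 = 1.45 m, so the parallel axis theorem gives I = 0.095767 + (0.68)(1.45)² = 1.5255 kg m^2.
Thin rod: I_cm = (1/12)ML² = (1/12)(4.8)(0.93)² = 0.34596 kg m^2; centre at d = 0.4 + 0.4 + 0.65 + 0.65 + 0.465 = 2.565 m, so the parallel axis theorem gives I = 0.34596 + (4.8)(2.565)² = 31.926 kg m^2.
Total I = 1.176 + 1.5255 + 31.926 = 34.628 kg m^2.

34.6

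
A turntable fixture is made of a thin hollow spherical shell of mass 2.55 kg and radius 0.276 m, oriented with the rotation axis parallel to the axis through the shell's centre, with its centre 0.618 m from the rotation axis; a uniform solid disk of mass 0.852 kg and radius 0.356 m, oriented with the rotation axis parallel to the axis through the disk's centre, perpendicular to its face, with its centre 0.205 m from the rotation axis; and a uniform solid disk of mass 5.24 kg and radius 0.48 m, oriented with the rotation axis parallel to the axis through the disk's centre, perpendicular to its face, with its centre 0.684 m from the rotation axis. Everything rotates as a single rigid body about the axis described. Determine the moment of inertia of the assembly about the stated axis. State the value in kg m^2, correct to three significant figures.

Spherical shell: I_cm = (2/3)MR² = (2/3)(2.55)(0.276)² = 0.1295 kg m^2; centre at d = 0.618 m, so I = I_cm + Md² gives I = 0.1295 + (2.55)(0.618)² = 1.1034 kg m^2.
Solid disk: I_cm = (1/2)MR² = (1/2)(0.852)(0.356)² = 0.05399 kg m^2; centre at d = 0.205 m, so I = I_cm + Md² gives I = 0.05399 + (0.852)(0.205)² = 0.089795 kg m^2.
Solid disk: I_cm = (1/2)MR² = (1/2)(5.24)(0.48)² = 0.60365 kg m^2; centre at d = 0.684 m, so I = I_cm + Md² gives I = 0.60365 + (5.24)(0.684)² = 3.0552 kg m^2.
Total I = 1.1034 + 0.089795 + 3.0552 = 4.2484 kg m^2.

4.25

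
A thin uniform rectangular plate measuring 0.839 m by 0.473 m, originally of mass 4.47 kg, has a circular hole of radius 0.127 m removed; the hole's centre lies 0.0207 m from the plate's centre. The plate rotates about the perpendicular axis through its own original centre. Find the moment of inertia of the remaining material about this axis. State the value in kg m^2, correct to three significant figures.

Unpierced body about its centre: I₀ = (1/12)M(a²+b²) = (1/12)(4.47)[(0.839)² + (0.473)²] = 0.34555 kg m^2.
The removed disk has mass m = M·πr²/(ab) = (4.47)·π(0.127)²/(0.839·0.473) = 0.57074 kg (same uniform areal density).
Its moment of inertia about the rotation axis (parallel-axis theorem): I_hole = (1/2)mr² + md² = (1/2)(0.57074)(0.127)² + (0.57074)(0.0207)² = 0.0048473 kg m^2.
Treating the hole as negative mass, I = I₀ − I_hole = 0.34555 − 0.0048473 = 0.3407 kg m^2.

0.341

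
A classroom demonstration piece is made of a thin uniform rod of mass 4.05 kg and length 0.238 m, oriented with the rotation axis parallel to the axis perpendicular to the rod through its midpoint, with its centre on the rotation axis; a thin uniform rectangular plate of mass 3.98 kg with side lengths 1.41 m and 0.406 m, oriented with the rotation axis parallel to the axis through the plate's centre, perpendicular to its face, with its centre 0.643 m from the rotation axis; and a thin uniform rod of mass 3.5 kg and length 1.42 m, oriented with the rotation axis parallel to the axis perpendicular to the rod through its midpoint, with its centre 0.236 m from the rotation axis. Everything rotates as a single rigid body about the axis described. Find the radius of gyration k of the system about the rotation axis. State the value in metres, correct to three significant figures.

Thin rod: I_cm = (1/12)ML² = (1/12)(4.05)(0.238)² = 0.019117 kg m²; axis through the centre, so I = 0.019117 kg m².
Rectangular plate: I_cm = (1/12)M(a²+b²) = (1/12)(3.98)[(1.41)² + (0.406)²] = 0.71406 kg m²; centre at d = 0.643 m, so the parallel axis theorem gives I = 0.71406 + (3.98)(0.643)² = 2.3596 kg m².
Thin rod: I_cm = (1/12)ML² = (1/12)(3.5)(1.42)² = 0.58812 kg m²; centre at d = 0.236 m, so the parallel axis theorem gives I = 0.58812 + (3.5)(0.236)² = 0.78305 kg m².
Total I = 3.1618 kg m²; total mass M = 11.53 kg.
k = √(I/M) = √(3.1618/11.53) = 0.52366 m.

0.524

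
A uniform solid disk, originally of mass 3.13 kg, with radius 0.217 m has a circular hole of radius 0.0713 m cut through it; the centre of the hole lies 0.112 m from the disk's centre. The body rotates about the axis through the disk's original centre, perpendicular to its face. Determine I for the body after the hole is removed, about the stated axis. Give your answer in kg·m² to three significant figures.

0.0686

Unpierced body about its centre: I₀ = (1/2)MR² = (1/2)(3.13)(0.217)² = 0.073694 kg·m².
The removed disk has mass m = M·(r/R)² = (3.13)(0.0713/0.217)² = 0.33791 kg (same uniform areal density).
Its moment of inertia about the rotation axis (parallel-axis theorem): I_hole = (1/2)mr² + md² = (1/2)(0.33791)(0.0713)² + (0.33791)(0.112)² = 0.0050977 kg·m².
Treating the hole as negative mass, I = I₀ − I_hole = 0.073694 − 0.0050977 = 0.068597 kg·m².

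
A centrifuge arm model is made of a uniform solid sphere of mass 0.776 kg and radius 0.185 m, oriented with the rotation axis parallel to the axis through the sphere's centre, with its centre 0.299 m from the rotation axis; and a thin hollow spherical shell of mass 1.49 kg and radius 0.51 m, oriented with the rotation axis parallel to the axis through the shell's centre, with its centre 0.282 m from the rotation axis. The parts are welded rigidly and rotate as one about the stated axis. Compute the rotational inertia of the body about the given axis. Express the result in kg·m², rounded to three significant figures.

0.457

Solid sphere: I_cm = (2/5)MR² = (2/5)(0.776)(0.185)² = 0.010623 kg·m²; centre at d = 0.299 m, so the parallel axis theorem gives I = 0.010623 + (0.776)(0.299)² = 0.079999 kg·m².
Spherical shell: I_cm = (2/3)MR² = (2/3)(1.49)(0.51)² = 0.25837 kg·m²; centre at d = 0.282 m, so the parallel axis theorem gives I = 0.25837 + (1.49)(0.282)² = 0.37686 kg·m².
Total I = 0.079999 + 0.37686 = 0.45686 kg·m².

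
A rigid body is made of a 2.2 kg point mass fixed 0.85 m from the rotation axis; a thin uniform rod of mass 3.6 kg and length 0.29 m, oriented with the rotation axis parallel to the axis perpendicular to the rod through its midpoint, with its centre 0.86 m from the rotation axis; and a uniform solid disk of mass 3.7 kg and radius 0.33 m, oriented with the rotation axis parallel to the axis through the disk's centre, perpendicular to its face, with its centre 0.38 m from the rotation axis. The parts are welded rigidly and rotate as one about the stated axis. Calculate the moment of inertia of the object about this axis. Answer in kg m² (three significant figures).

5.01

Point mass: I_cm = 0; centre at d = 0.85 m, so I = I_cm + Md² gives I = 0 + (2.2)(0.85)² = 1.5895 kg m².
Thin rod: I_cm = (1/12)ML² = (1/12)(3.6)(0.29)² = 0.02523 kg m²; centre at d = 0.86 m, so I = I_cm + Md² gives I = 0.02523 + (3.6)(0.86)² = 2.6878 kg m².
Solid disk: I_cm = (1/2)MR² = (1/2)(3.7)(0.33)² = 0.20147 kg m²; centre at d = 0.38 m, so I = I_cm + Md² gives I = 0.20147 + (3.7)(0.38)² = 0.73574 kg m².
Total I = 1.5895 + 2.6878 + 0.73574 = 5.013 kg m².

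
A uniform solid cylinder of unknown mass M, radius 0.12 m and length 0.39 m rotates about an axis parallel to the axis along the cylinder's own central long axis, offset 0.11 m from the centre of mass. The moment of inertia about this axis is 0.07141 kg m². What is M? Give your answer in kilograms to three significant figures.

I = I_cm + Md² = (1/2)MR² + Md² = M·[0.5·(0.12)² + (0.11)²] = M·0.0193.
So M = 0.07141 / 0.0193 = 3.7 kg.

3.70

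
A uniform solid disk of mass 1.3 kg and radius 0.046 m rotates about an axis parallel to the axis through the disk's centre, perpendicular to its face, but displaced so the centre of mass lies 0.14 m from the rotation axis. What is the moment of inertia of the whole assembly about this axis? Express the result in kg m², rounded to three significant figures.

I_cm = (1/2)MR² = (1/2)(1.3)(0.046)² = 0.0013754 kg m²; centre at d = 0.14 m, so I = I_cm + Md² gives I = 0.0013754 + (1.3)(0.14)² = 0.026855 kg m².

0.0269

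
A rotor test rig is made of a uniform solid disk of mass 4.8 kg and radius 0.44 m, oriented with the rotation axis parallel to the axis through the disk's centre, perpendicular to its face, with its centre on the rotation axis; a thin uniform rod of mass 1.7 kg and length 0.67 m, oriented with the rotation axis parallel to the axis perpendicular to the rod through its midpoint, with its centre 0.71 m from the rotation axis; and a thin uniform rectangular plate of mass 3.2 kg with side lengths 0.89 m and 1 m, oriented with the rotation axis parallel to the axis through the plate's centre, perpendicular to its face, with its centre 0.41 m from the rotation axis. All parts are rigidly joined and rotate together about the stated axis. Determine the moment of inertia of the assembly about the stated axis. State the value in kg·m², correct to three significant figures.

Solid disk: I_cm = (1/2)MR² = (1/2)(4.8)(0.44)² = 0.46464 kg·m²; axis through the centre, so I = 0.46464 kg·m².
Thin rod: I_cm = (1/12)ML² = (1/12)(1.7)(0.67)² = 0.063594 kg·m²; centre at d = 0.71 m, so the parallel axis theorem gives I = 0.063594 + (1.7)(0.71)² = 0.92056 kg·m².
Rectangular plate: I_cm = (1/12)M(a²+b²) = (1/12)(3.2)[(0.89)² + (1)²] = 0.47789 kg·m²; centre at d = 0.41 m, so the parallel axis theorem gives I = 0.47789 + (3.2)(0.41)² = 1.0158 kg·m².
Total I = 0.46464 + 0.92056 + 1.0158 = 2.401 kg·m².

2.40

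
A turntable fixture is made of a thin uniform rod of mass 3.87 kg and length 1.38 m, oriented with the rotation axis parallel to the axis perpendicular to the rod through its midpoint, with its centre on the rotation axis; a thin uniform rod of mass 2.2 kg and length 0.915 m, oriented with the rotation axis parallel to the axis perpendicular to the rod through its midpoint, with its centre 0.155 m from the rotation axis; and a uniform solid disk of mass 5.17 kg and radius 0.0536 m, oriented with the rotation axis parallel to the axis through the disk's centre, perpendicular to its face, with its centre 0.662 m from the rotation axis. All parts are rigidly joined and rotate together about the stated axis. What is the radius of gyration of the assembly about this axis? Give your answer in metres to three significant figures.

0.525

Thin rod: I_cm = (1/12)ML² = (1/12)(3.87)(1.38)² = 0.61417 kg m^2; axis through the centre, so I = 0.61417 kg m^2.
Thin rod: I_cm = (1/12)ML² = (1/12)(2.2)(0.915)² = 0.15349 kg m^2; centre at d = 0.155 m, so I = I_cm + Md² gives I = 0.15349 + (2.2)(0.155)² = 0.20635 kg m^2.
Solid disk: I_cm = (1/2)MR² = (1/2)(5.17)(0.0536)² = 0.0074266 kg m^2; centre at d = 0.662 m, so I = I_cm + Md² gives I = 0.0074266 + (5.17)(0.662)² = 2.2731 kg m^2.
Total I = 3.0937 kg m^2; total mass M = 11.24 kg.
k = √(I/M) = √(3.0937/11.24) = 0.52463 m.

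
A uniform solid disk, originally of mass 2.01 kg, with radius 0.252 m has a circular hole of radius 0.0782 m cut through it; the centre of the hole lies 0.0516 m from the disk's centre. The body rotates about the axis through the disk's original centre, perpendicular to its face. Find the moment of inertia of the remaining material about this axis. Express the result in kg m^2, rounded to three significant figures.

Unpierced body about its centre: I₀ = (1/2)MR² = (1/2)(2.01)(0.252)² = 0.063822 kg m^2.
The removed disk has mass m = M·(r/R)² = (2.01)(0.0782/0.252)² = 0.19356 kg (same uniform areal density).
Its moment of inertia about the rotation axis (parallel-axis theorem): I_hole = (1/2)mr² + md² = (1/2)(0.19356)(0.0782)² + (0.19356)(0.0516)² = 0.0011072 kg m^2.
Treating the hole as negative mass, I = I₀ − I_hole = 0.063822 − 0.0011072 = 0.062714 kg m^2.

0.0627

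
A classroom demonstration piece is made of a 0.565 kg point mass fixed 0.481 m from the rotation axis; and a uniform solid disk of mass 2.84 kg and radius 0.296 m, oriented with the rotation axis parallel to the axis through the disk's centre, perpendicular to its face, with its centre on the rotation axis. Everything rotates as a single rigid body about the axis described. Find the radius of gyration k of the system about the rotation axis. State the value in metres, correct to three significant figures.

0.274

Point mass: I_cm = 0; centre at d = 0.481 m, so the parallel axis theorem gives I = 0 + (0.565)(0.481)² = 0.13072 kg m².
Solid disk: I_cm = (1/2)MR² = (1/2)(2.84)(0.296)² = 0.12441 kg m²; axis through the centre, so I = 0.12441 kg m².
Total I = 0.25513 kg m²; total mass M = 3.405 kg.
k = √(I/M) = √(0.25513/3.405) = 0.27373 m.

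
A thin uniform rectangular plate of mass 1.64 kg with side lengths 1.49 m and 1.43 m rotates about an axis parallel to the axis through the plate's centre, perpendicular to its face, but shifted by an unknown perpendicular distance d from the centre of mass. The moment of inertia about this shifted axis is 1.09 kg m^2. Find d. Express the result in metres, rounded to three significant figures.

About the centre-of-mass axis, I_cm = (1/12)M(a²+b²) = (1/12)(1.64)[(1.49)² + (1.43)²] = 0.58288 kg m^2.
Parallel axis theorem: I = I_cm + Md², so Md² = 1.09 − 0.58288 = 0.50712 kg m^2.
d = √(0.50712 / 1.64) = 0.55607 m.

0.556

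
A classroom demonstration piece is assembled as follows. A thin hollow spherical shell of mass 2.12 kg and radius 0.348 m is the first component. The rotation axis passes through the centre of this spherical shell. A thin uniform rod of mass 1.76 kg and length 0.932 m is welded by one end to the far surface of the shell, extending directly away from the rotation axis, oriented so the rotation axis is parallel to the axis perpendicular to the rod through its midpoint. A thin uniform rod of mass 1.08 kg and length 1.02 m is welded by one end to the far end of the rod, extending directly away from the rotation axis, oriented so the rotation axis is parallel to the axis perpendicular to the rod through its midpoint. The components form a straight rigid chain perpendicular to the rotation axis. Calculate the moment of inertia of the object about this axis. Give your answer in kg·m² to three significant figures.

Spherical shell: I_cm = (2/3)MR² = (2/3)(2.12)(0.348)² = 0.17116 kg·m²; axis through the centre, so I = 0.17116 kg·m².
Thin rod: I_cm = (1/12)ML² = (1/12)(1.76)(0.932)² = 0.1274 kg·m²; centre at d = 0.348 + 0.466 = 0.814 m, so I = I_cm + Md² gives I = 0.1274 + (1.76)(0.814)² = 1.2936 kg·m².
Thin rod: I_cm = (1/12)ML² = (1/12)(1.08)(1.02)² = 0.093636 kg·m²; centre at d = 0.348 + 0.466 + 0.466 + 0.51 = 1.79 m, so I = I_cm + Md² gives I = 0.093636 + (1.08)(1.79)² = 3.5541 kg·m².
Total I = 0.17116 + 1.2936 + 3.5541 = 5.0188 kg·m².

5.02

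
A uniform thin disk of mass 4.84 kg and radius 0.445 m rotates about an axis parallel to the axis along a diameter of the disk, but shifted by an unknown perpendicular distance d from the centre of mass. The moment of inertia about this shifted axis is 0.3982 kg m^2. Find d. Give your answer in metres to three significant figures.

0.181

About the centre-of-mass axis, I_cm = (1/4)MR² = (1/4)(4.84)(0.445)² = 0.23961 kg m^2.
Parallel axis theorem: I = I_cm + Md², so Md² = 0.3982 − 0.23961 = 0.15859 kg m^2.
d = √(0.15859 / 4.84) = 0.18102 m.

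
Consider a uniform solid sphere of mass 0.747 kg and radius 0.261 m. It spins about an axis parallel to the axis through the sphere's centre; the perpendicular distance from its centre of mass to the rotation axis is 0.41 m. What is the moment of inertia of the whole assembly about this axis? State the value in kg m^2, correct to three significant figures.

0.146

I_cm = (2/5)MR² = (2/5)(0.747)(0.261)² = 0.020355 kg m^2; centre at d = 0.41 m, so the parallel axis theorem gives I = 0.020355 + (0.747)(0.41)² = 0.14593 kg m^2.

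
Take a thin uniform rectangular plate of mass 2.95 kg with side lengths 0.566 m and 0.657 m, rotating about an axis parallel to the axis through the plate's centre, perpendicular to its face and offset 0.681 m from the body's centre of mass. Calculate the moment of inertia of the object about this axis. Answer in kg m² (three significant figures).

1.55

I_cm = (1/12)M(a²+b²) = (1/12)(2.95)[(0.566)² + (0.657)²] = 0.18487 kg m²; centre at d = 0.681 m, so I = I_cm + Md² gives I = 0.18487 + (2.95)(0.681)² = 1.553 kg m².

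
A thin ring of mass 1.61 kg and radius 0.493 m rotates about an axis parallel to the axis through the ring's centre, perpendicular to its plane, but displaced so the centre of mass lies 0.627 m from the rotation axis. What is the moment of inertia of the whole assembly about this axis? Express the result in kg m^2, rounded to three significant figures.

I_cm = MR² = (1.61)(0.493)² = 0.39131 kg m^2; centre at d = 0.627 m, so the parallel axis theorem gives I = 0.39131 + (1.61)(0.627)² = 1.0242 kg m^2.

1.02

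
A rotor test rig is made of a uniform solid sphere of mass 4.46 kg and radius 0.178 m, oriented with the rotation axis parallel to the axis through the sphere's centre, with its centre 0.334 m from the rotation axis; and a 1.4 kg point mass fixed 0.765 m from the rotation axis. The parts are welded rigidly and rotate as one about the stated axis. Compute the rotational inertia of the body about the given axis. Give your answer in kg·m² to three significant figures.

1.37

Solid sphere: I_cm = (2/5)MR² = (2/5)(4.46)(0.178)² = 0.056524 kg·m²; centre at d = 0.334 m, so I = I_cm + Md² gives I = 0.056524 + (4.46)(0.334)² = 0.55406 kg·m².
Point mass: I_cm = 0; centre at d = 0.765 m, so I = I_cm + Md² gives I = 0 + (1.4)(0.765)² = 0.81931 kg·m².
Total I = 0.55406 + 0.81931 = 1.3734 kg·m².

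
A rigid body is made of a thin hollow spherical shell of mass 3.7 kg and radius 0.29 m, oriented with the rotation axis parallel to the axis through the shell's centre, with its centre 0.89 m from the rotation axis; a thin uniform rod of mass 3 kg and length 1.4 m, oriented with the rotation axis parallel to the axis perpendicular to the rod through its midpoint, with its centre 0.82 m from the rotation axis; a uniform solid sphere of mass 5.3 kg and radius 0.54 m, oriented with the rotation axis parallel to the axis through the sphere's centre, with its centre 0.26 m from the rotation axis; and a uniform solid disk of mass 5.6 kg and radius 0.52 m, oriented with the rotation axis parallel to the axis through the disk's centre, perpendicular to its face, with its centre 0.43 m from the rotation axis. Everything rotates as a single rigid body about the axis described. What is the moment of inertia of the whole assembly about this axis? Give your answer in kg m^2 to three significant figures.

8.41

Spherical shell: I_cm = (2/3)MR² = (2/3)(3.7)(0.29)² = 0.20745 kg m^2; centre at d = 0.89 m, so I = I_cm + Md² gives I = 0.20745 + (3.7)(0.89)² = 3.1382 kg m^2.
Thin rod: I_cm = (1/12)ML² = (1/12)(3)(1.4)² = 0.49 kg m^2; centre at d = 0.82 m, so I = I_cm + Md² gives I = 0.49 + (3)(0.82)² = 2.5072 kg m^2.
Solid sphere: I_cm = (2/5)MR² = (2/5)(5.3)(0.54)² = 0.61819 kg m^2; centre at d = 0.26 m, so I = I_cm + Md² gives I = 0.61819 + (5.3)(0.26)² = 0.97647 kg m^2.
Solid disk: I_cm = (1/2)MR² = (1/2)(5.6)(0.52)² = 0.75712 kg m^2; centre at d = 0.43 m, so I = I_cm + Md² gives I = 0.75712 + (5.6)(0.43)² = 1.7926 kg m^2.
Total I = 3.1382 + 2.5072 + 0.97647 + 1.7926 = 8.4144 kg m^2.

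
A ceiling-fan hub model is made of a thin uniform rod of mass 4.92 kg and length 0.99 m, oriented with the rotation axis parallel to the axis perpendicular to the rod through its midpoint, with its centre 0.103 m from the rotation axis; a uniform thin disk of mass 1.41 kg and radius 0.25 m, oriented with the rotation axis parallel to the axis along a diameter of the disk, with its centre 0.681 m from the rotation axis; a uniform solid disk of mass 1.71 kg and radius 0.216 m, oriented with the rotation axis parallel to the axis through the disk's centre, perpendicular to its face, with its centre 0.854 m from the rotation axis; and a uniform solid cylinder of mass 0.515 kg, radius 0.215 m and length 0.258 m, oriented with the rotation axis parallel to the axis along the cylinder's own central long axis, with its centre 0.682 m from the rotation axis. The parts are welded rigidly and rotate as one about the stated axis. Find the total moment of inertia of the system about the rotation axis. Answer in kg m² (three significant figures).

Thin rod: I_cm = (1/12)ML² = (1/12)(4.92)(0.99)² = 0.40184 kg m²; centre at d = 0.103 m, so the parallel axis theorem gives I = 0.40184 + (4.92)(0.103)² = 0.45404 kg m².
Thin disk: I_cm = (1/4)MR² = (1/4)(1.41)(0.25)² = 0.022031 kg m²; centre at d = 0.681 m, so the parallel axis theorem gives I = 0.022031 + (1.41)(0.681)² = 0.67593 kg m².
Solid disk: I_cm = (1/2)MR² = (1/2)(1.71)(0.216)² = 0.039891 kg m²; centre at d = 0.854 m, so the parallel axis theorem gives I = 0.039891 + (1.71)(0.854)² = 1.287 kg m².
Solid cylinder: I_cm = (1/2)MR² = (1/2)(0.515)(0.215)² = 0.011903 kg m²; centre at d = 0.682 m, so the parallel axis theorem gives I = 0.011903 + (0.515)(0.682)² = 0.25144 kg m².
Total I = 0.45404 + 0.67593 + 1.287 + 0.25144 = 2.6684 kg m².

2.67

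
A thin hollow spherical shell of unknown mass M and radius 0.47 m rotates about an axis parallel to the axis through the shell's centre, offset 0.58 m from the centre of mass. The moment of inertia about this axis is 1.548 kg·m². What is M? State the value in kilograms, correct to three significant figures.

3.20

I = I_cm + Md² = (2/3)MR² + Md² = M·[0.666667·(0.47)² + (0.58)²] = M·0.48367.
So M = 1.548 / 0.48367 = 3.2006 kg.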